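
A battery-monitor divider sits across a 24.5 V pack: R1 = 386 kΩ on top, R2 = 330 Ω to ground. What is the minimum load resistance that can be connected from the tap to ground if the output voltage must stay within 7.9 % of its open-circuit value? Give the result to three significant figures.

Output resistance R_th = R1‖R2 = (386000 × 330)/386300 = 329.7 Ω.
The fractional drop is R_th/(R_th + R_L); requiring this ≤ 0.0790 gives R_L ≥ R_th(1/0.0790 − 1) = 329.7 × 11.66 = 3.84 kΩ.

R_L(min) ≈ 3.84 kΩ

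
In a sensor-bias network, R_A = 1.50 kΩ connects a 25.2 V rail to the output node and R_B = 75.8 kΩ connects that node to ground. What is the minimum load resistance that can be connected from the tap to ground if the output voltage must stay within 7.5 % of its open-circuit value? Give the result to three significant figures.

Output resistance R_th = R_A‖R_B = (1.50 × 75.8)/77.30 = 1.471 kΩ.
The fractional drop is R_th/(R_th + R_L); requiring this ≤ 0.0750 gives R_L ≥ R_th(1/0.0750 − 1) = 1.471 × 12.33 = 18.1 kΩ.

R_L(min) ≈ 18.1 kΩ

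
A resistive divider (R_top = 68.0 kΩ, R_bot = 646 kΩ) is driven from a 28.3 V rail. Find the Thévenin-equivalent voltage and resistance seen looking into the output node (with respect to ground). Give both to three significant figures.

V_th = 25.6 V, R_th = 61.5 kΩ

V_th is the open-circuit tap voltage: 28.3 × 646/(68.0 + 646) = 25.6 V.
With the supply zeroed, R_top and R_bot appear in parallel from the tap: R_th = R_top‖R_bot = (68.0 × 646)/714.0 = 61.5 kΩ.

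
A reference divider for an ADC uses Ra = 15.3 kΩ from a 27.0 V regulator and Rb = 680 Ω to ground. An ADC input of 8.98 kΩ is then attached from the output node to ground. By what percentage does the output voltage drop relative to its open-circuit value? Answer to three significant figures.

6.76 %

The divider's output (Thévenin) resistance is Ra‖Rb = 651.1 Ω.
Fractional drop under load = R_th/(R_th + R_L) = 651.1 / (651.1 + 8980) = 0.06760.
So the output falls by 6.76 %.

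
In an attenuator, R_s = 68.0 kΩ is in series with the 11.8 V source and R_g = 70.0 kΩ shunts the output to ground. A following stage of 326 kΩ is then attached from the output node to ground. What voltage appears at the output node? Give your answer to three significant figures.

V_out ≈ 5.41 V

The load sits in parallel with R_g: R_g‖R_L = (70.0 × 326) / (70.0 + 326) = 57.63 kΩ.
V_out = 11.8 × 57.63 / (68.0 + 57.63) = 11.8 × 57.63/125.6 = 5.41 V.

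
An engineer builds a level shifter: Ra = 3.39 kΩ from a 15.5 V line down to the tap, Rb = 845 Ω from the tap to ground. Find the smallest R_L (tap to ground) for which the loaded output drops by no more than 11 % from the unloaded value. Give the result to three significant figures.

Output resistance R_th = Ra‖Rb = (3390 × 845)/4235 = 676.4 Ω.
The fractional drop is R_th/(R_th + R_L); requiring this ≤ 0.110 gives R_L ≥ R_th(1/0.110 − 1) = 676.4 × 8.091 = 5.47 kΩ.

R_L(min) ≈ 5.47 kΩ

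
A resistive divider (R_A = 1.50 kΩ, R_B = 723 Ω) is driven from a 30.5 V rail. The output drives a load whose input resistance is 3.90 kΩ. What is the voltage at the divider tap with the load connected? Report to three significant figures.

The load sits in parallel with R_B: R_B‖R_L = (723 × 3900) / (723 + 3900) = 609.9 Ω.
V_out = 30.5 × 609.9 / (1500 + 609.9) = 30.5 × 609.9/2110 = 8.82 V.

V_out ≈ 8.82 V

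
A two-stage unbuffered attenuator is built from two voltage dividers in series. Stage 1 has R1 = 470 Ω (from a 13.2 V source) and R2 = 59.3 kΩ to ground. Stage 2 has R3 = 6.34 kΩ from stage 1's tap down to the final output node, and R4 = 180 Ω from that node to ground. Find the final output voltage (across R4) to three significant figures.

V_out ≈ 0.337 V

Stage 2 presents R3+R4 = 6520 Ω as a load on stage 1's tap.
Stage 1's lower leg becomes R2‖(R3+R4) = 5874 Ω, so V_mid = 13.2 × 5874/6344 = 12.22 V.
Stage 2 is itself unloaded: V_out = V_mid × R4/(R3+R4) = 12.22 × 180/6520 = 0.337 V.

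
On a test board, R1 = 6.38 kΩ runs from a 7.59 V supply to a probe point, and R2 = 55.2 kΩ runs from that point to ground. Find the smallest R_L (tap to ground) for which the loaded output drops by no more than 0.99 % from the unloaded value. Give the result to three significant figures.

R_L(min) ≈ 572 kΩ

Output resistance R_th = R1‖R2 = (6.38 × 55.2)/61.58 = 5.719 kΩ.
The fractional drop is R_th/(R_th + R_L); requiring this ≤ 0.00990 gives R_L ≥ R_th(1/0.00990 − 1) = 5.719 × 100.0 = 572 kΩ.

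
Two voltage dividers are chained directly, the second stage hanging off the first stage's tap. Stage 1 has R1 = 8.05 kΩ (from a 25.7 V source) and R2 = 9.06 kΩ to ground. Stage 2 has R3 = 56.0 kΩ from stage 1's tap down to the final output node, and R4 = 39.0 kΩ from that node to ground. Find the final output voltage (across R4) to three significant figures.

Stage 2 presents R3+R4 = 95.00 kΩ as a load on stage 1's tap.
Stage 1's lower leg becomes R2‖(R3+R4) = 8.271 kΩ, so V_mid = 25.7 × 8.271/16.32 = 13.02 V.
Stage 2 is itself unloaded: V_out = V_mid × R4/(R3+R4) = 13.02 × 39.0/95.00 = 5.35 V.

V_out ≈ 5.35 V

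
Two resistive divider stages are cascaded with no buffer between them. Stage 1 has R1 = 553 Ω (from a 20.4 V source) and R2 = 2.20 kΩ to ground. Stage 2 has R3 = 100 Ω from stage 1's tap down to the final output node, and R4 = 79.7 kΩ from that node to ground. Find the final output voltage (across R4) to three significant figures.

V_out ≈ 16.2 V

Stage 2 presents R3+R4 = 79800 Ω as a load on stage 1's tap.
Stage 1's lower leg becomes R2‖(R3+R4) = 2141 Ω, so V_mid = 20.4 × 2141/2694 = 16.21 V.
Stage 2 is itself unloaded: V_out = V_mid × R4/(R3+R4) = 16.21 × 79700/79800 = 16.2 V.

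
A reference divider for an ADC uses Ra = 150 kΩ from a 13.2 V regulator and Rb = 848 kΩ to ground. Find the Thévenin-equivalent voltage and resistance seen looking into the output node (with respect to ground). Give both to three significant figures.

V_th is the open-circuit tap voltage: 13.2 × 848/(150 + 848) = 11.2 V.
With the supply zeroed, Ra and Rb appear in parallel from the tap: R_th = Ra‖Rb = (150 × 848)/998.0 = 127 kΩ.

V_th = 11.2 V, R_th = 127 kΩ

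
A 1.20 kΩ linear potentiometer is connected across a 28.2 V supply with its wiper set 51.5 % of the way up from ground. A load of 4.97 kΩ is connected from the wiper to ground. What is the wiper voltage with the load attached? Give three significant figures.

The wiper splits the pot into (1−α)R = 582.0 Ω above and αR = 618.0 Ω below.
Lower section ‖ load = 549.7 Ω.
V_wiper = 28.2 × 549.7/(582.0 + 549.7) = 13.7 V.

V ≈ 13.7 V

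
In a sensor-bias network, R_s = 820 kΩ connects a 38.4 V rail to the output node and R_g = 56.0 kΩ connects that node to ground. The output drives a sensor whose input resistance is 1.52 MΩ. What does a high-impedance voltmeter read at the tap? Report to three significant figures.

V_out ≈ 2.37 V

The load sits in parallel with R_g: R_g‖R_L = (56.0 × 1520) / (56.0 + 1520) = 54.01 kΩ.
V_out = 38.4 × 54.01 / (820 + 54.01) = 38.4 × 54.01/874.0 = 2.37 V.
(Unloaded it would have been 2.45 V.)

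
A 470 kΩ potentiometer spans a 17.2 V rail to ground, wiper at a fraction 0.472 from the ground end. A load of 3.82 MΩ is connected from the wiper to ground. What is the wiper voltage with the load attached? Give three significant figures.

The wiper splits the pot into (1−α)R = 248.2 kΩ above and αR = 221.8 kΩ below.
Lower section ‖ load = 209.7 kΩ.
V_wiper = 17.2 × 209.7/(248.2 + 209.7) = 7.88 V.

V ≈ 7.88 V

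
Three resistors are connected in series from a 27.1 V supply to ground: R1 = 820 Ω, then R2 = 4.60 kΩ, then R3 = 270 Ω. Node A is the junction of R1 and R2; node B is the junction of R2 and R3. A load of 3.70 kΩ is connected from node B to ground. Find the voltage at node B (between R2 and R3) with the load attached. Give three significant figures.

V ≈ 1.20 V

At node B, R3 is in parallel with the load: R3‖R_L = 251.6 Ω.
Below node A the resistance is R2 + (R3‖R_L) = 4852 Ω, so V_A = 27.1 × 4852/5672 = 23.18 V.
Then V_B = V_A × (R3‖R_L)/(R2 + R3‖R_L) = 23.18 × 251.6/4852 = 1.20 V.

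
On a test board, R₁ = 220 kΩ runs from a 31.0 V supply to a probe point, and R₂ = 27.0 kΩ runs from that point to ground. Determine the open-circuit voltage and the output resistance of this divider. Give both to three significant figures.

V_th = 3.39 V, R_th = 24.0 kΩ

V_th is the open-circuit tap voltage: 31.0 × 27.0/(220 + 27.0) = 3.39 V.
With the supply zeroed, R₁ and R₂ appear in parallel from the tap: R_th = R₁‖R₂ = (220 × 27.0)/247.0 = 24.0 kΩ.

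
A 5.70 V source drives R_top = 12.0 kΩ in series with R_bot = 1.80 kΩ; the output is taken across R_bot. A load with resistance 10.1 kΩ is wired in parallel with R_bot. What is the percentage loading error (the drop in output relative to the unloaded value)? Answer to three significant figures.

Unloaded V = 5.70 × 1.80/13.80 = 0.74348 V.
Loaded: R_bot‖R_L = 1.528 kΩ, giving V = 5.70 × 1.528/13.53 = 0.64372 V.
Drop = (0.74348 − 0.64372) / 0.74348 = 13.4 %.

13.4 %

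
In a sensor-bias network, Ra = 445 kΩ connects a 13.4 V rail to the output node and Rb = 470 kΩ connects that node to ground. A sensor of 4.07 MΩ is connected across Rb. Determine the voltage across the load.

V_out ≈ 6.52 V

The load sits in parallel with Rb: Rb‖R_L = (470 × 4070) / (470 + 4070) = 421.3 kΩ.
V_out = 13.4 × 421.3 / (445 + 421.3) = 13.4 × 421.3/866.3 = 6.52 V.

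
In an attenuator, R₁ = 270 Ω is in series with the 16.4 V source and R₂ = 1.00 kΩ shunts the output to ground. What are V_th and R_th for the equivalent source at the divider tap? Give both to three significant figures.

V_th is the open-circuit tap voltage: 16.4 × 1000/(270 + 1000) = 12.9 V.
With the supply zeroed, R₁ and R₂ appear in parallel from the tap: R_th = R₁‖R₂ = (270 × 1000)/1270 = 213 Ω.

V_th = 12.9 V, R_th = 213 Ω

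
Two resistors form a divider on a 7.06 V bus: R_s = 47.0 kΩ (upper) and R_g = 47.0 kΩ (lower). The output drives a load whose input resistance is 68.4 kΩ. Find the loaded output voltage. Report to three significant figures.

The load sits in parallel with R_g: R_g‖R_L = (47.0 × 68.4) / (47.0 + 68.4) = 27.86 kΩ.
V_out = 7.06 × 27.86 / (47.0 + 27.86) = 7.06 × 27.86/74.86 = 2.63 V.

V_out ≈ 2.63 V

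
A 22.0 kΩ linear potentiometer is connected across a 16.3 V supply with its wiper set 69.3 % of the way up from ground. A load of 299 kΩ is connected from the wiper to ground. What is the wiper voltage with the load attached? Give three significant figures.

The wiper splits the pot into (1−α)R = 6.754 kΩ above and αR = 15.25 kΩ below.
Lower section ‖ load = 14.51 kΩ.
V_wiper = 16.3 × 14.51/(6.754 + 14.51) = 11.1 V.

V ≈ 11.1 V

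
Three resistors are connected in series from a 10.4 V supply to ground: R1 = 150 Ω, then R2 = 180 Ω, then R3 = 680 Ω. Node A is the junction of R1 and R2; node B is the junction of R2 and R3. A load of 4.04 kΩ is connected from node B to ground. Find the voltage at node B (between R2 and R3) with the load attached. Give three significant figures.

V ≈ 6.64 V

At node B, R3 is in parallel with the load: R3‖R_L = 582.0 Ω.
Below node A the resistance is R2 + (R3‖R_L) = 762.0 Ω, so V_A = 10.4 × 762.0/912.0 = 8.690 V.
Then V_B = V_A × (R3‖R_L)/(R2 + R3‖R_L) = 8.690 × 582.0/762.0 = 6.64 V.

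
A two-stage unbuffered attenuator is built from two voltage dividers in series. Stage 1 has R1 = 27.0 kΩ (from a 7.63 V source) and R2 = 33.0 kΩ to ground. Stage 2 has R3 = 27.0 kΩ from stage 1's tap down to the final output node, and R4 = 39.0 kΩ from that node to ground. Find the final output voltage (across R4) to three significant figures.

V_out ≈ 2.02 V

Stage 2 presents R3+R4 = 66.00 kΩ as a load on stage 1's tap.
Stage 1's lower leg becomes R2‖(R3+R4) = 22.00 kΩ, so V_mid = 7.63 × 22.00/49.00 = 3.426 V.
Stage 2 is itself unloaded: V_out = V_mid × R4/(R3+R4) = 3.426 × 39.0/66.00 = 2.02 V.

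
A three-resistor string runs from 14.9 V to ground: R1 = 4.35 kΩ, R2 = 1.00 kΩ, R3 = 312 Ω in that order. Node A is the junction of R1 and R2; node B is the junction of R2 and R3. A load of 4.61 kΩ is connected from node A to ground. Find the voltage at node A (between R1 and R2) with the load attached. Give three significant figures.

Below node A the series string R2+R3 = 1312 Ω sits in parallel with the 4610 Ω load: 1021 Ω.
V_A = 14.9 × 1021/(4350 + 1021) = 2.83 V.

V ≈ 2.83 V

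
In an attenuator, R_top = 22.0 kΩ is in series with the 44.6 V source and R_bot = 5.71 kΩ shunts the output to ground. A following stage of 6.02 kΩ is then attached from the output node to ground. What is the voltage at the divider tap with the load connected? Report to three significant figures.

The load sits in parallel with R_bot: R_bot‖R_L = (5.71 × 6.02) / (5.71 + 6.02) = 2.930 kΩ.
V_out = 44.6 × 2.930 / (22.0 + 2.930) = 44.6 × 2.930/24.93 = 5.24 V.

V_out ≈ 5.24 V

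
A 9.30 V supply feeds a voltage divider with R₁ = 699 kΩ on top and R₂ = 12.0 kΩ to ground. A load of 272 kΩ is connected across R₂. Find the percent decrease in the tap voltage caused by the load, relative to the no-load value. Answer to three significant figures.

The divider's output (Thévenin) resistance is R₁‖R₂ = 11.80 kΩ.
Fractional drop under load = R_th/(R_th + R_L) = 11.80 / (11.80 + 272) = 0.04157.
So the output falls by 4.16 %.

4.16 %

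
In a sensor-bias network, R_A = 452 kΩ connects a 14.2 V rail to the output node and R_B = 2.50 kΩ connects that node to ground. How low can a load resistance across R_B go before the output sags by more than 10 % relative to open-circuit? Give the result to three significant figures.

Output resistance R_th = R_A‖R_B = (452 × 2.50)/454.5 = 2.486 kΩ.
The fractional drop is R_th/(R_th + R_L); requiring this ≤ 0.100 gives R_L ≥ R_th(1/0.100 − 1) = 2.486 × 9.000 = 22.4 kΩ.

R_L(min) ≈ 22.4 kΩ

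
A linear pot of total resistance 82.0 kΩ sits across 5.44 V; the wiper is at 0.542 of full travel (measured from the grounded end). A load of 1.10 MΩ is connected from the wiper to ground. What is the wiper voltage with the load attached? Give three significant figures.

The wiper splits the pot into (1−α)R = 37.56 kΩ above and αR = 44.44 kΩ below.
Lower section ‖ load = 42.72 kΩ.
V_wiper = 5.44 × 42.72/(37.56 + 42.72) = 2.89 V.

V ≈ 2.89 V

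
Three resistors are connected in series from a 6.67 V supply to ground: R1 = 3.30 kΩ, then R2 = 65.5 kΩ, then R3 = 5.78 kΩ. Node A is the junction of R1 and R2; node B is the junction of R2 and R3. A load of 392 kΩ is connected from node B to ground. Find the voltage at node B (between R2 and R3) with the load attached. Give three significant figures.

At node B, R3 is in parallel with the load: R3‖R_L = 5.696 kΩ.
Below node A the resistance is R2 + (R3‖R_L) = 71.20 kΩ, so V_A = 6.67 × 71.20/74.50 = 6.375 V.
Then V_B = V_A × (R3‖R_L)/(R2 + R3‖R_L) = 6.375 × 5.696/71.20 = 0.510 V.

V ≈ 0.510 V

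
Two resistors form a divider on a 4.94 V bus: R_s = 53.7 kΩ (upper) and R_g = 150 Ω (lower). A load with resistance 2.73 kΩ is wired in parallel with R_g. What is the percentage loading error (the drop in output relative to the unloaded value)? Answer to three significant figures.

The divider's output (Thévenin) resistance is R_s‖R_g = 149.6 Ω.
Fractional drop under load = R_th/(R_th + R_L) = 149.6 / (149.6 + 2730) = 0.05195.
So the output falls by 5.19 %.

5.19 %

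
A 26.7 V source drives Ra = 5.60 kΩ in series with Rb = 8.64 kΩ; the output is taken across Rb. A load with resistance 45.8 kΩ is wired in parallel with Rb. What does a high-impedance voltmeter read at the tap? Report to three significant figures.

The load sits in parallel with Rb: Rb‖R_L = (8.64 × 45.8) / (8.64 + 45.8) = 7.269 kΩ.
V_out = 26.7 × 7.269 / (5.60 + 7.269) = 26.7 × 7.269/12.87 = 15.1 V.

V_out ≈ 15.1 V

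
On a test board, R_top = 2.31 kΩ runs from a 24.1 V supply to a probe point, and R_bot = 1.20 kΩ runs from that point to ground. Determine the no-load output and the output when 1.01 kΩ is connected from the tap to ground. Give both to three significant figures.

Open-circuit: V = 24.1 × 1.20/(2.31 + 1.20) = 8.24 V.
With the load, R_bot becomes R_bot‖R_L = 0.5484 kΩ, so V = 24.1 × 0.5484/2.858 = 4.62 V.

Unloaded: 8.24 V; loaded: 4.62 V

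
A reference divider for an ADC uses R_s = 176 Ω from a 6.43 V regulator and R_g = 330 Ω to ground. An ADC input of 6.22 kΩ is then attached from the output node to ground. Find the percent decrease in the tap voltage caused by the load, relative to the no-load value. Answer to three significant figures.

1.81 %

The divider's output (Thévenin) resistance is R_s‖R_g = 114.8 Ω.
Fractional drop under load = R_th/(R_th + R_L) = 114.8 / (114.8 + 6220) = 0.01812.
So the output falls by 1.81 %.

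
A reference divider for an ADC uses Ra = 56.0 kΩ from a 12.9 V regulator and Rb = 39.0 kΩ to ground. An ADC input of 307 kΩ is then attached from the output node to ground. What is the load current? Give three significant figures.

Rb‖R_L = 34.60 kΩ; V_out = 12.9 × 34.60/90.60 = 4.927 V.
I_L = V_out / R_L = 4.927 / 307 kΩ = 0.0160 mA.

I_L ≈ 0.0160 mA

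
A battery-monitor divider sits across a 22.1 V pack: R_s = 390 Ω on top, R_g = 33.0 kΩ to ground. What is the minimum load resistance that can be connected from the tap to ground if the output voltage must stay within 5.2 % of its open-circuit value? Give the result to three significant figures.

Output resistance R_th = R_s‖R_g = (390 × 33000)/33390 = 385.4 Ω.
The fractional drop is R_th/(R_th + R_L); requiring this ≤ 0.0520 gives R_L ≥ R_th(1/0.0520 − 1) = 385.4 × 18.23 = 7.03 kΩ.

R_L(min) ≈ 7.03 kΩ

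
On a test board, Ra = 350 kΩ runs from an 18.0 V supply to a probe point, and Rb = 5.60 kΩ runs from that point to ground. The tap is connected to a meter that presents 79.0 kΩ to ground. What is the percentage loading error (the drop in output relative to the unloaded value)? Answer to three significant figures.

The divider's output (Thévenin) resistance is Ra‖Rb = 5.512 kΩ.
Fractional drop under load = R_th/(R_th + R_L) = 5.512 / (5.512 + 79.0) = 0.06522.
So the output falls by 6.52 %.

6.52 %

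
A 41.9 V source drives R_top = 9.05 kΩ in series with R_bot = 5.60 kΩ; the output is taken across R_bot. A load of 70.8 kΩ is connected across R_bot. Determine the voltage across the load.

V_out ≈ 15.3 V

The load sits in parallel with R_bot: R_bot‖R_L = (5.60 × 70.8) / (5.60 + 70.8) = 5.190 kΩ.
V_out = 41.9 × 5.190 / (9.05 + 5.190) = 41.9 × 5.190/14.24 = 15.3 V.
(Unloaded it would have been 16.0 V.)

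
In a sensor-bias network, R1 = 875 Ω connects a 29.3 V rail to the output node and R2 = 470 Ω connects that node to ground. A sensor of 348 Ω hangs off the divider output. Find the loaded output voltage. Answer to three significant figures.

The load sits in parallel with R2: R2‖R_L = (470 × 348) / (470 + 348) = 200.0 Ω.
V_out = 29.3 × 200.0 / (875 + 200.0) = 29.3 × 200.0/1075 = 5.45 V.

V_out ≈ 5.45 V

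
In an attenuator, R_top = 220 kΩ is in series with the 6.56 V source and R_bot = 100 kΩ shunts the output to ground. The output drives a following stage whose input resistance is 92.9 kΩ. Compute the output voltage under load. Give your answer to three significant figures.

V_out ≈ 1.18 V

The load sits in parallel with R_bot: R_bot‖R_L = (100 × 92.9) / (100 + 92.9) = 48.16 kΩ.
V_out = 6.56 × 48.16 / (220 + 48.16) = 6.56 × 48.16/268.2 = 1.18 V.
(Unloaded it would have been 2.05 V.)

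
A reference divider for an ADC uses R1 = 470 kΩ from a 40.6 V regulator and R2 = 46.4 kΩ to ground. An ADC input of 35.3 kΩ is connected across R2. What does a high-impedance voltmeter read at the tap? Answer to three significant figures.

V_out ≈ 1.66 V

The load sits in parallel with R2: R2‖R_L = (46.4 × 35.3) / (46.4 + 35.3) = 20.05 kΩ.
V_out = 40.6 × 20.05 / (470 + 20.05) = 40.6 × 20.05/490.0 = 1.66 V.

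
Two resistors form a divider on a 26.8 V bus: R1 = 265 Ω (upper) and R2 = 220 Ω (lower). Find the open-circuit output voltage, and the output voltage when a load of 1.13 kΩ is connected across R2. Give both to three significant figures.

Open-circuit: V = 26.8 × 220/(265 + 220) = 12.2 V.
With the load, R2 becomes R2‖R_L = 184.1 Ω, so V = 26.8 × 184.1/449.1 = 11.0 V.

Unloaded: 12.2 V; loaded: 11.0 V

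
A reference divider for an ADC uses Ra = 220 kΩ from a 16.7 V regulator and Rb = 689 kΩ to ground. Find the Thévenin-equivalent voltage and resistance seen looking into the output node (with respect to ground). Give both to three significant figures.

V_th = 12.7 V, R_th = 167 kΩ

V_th is the open-circuit tap voltage: 16.7 × 689/(220 + 689) = 12.7 V.
With the supply zeroed, Ra and Rb appear in parallel from the tap: R_th = Ra‖Rb = (220 × 689)/909.0 = 167 kΩ.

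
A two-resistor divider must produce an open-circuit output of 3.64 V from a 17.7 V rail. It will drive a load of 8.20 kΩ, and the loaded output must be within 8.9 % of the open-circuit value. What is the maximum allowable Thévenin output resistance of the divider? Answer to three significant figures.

Loading drop = R_th/(R_th + R_L) ≤ 0.0890, so R_th ≤ R_L · ε/(1−ε) = 8.20 kΩ × 0.0890/0.9110 = 801 Ω.

R_th ≤ 801 Ω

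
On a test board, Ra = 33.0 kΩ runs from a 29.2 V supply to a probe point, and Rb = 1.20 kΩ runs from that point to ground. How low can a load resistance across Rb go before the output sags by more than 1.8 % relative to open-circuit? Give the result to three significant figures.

R_L(min) ≈ 63.2 kΩ

Output resistance R_th = Ra‖Rb = (33.0 × 1.20)/34.20 = 1.158 kΩ.
The fractional drop is R_th/(R_th + R_L); requiring this ≤ 0.0180 gives R_L ≥ R_th(1/0.0180 − 1) = 1.158 × 54.56 = 63.2 kΩ.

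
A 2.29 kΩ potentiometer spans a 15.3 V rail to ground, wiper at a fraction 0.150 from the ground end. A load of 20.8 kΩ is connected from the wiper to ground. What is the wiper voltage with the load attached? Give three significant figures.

The wiper splits the pot into (1−α)R = 1946 Ω above and αR = 343.5 Ω below.
Lower section ‖ load = 337.9 Ω.
V_wiper = 15.3 × 337.9/(1946 + 337.9) = 2.26 V.

V ≈ 2.26 V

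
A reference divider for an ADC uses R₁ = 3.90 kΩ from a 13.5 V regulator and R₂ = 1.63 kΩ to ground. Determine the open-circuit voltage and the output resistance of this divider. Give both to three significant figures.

V_th = 3.98 V, R_th = 1.15 kΩ

V_th is the open-circuit tap voltage: 13.5 × 1.63/(3.90 + 1.63) = 3.98 V.
With the supply zeroed, R₁ and R₂ appear in parallel from the tap: R_th = R₁‖R₂ = (3.90 × 1.63)/5.530 = 1.15 kΩ.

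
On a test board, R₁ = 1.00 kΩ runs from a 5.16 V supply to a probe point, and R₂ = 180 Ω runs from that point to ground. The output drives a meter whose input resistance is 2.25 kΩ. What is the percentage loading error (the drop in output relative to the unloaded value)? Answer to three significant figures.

6.35 %

The divider's output (Thévenin) resistance is R₁‖R₂ = 152.5 Ω.
Fractional drop under load = R_th/(R_th + R_L) = 152.5 / (152.5 + 2250) = 0.06349.
So the output falls by 6.35 %.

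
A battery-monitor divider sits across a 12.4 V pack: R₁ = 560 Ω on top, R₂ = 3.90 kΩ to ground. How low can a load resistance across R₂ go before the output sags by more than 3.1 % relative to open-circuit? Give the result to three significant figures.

R_L(min) ≈ 15.3 kΩ

Output resistance R_th = R₁‖R₂ = (560 × 3900)/4460 = 489.7 Ω.
The fractional drop is R_th/(R_th + R_L); requiring this ≤ 0.0310 gives R_L ≥ R_th(1/0.0310 − 1) = 489.7 × 31.26 = 15.3 kΩ.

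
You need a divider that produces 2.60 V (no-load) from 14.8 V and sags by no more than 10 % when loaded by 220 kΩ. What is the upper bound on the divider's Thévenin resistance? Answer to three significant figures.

R_th ≤ 24.4 kΩ

Loading drop = R_th/(R_th + R_L) ≤ 0.100, so R_th ≤ R_L · ε/(1−ε) = 220 kΩ × 0.100/0.9000 = 24.4 kΩ.
(Any R1, R2 with R2/(R1+R2) = 0.176 and R1‖R2 ≤ 24.4 kΩ will meet the spec.)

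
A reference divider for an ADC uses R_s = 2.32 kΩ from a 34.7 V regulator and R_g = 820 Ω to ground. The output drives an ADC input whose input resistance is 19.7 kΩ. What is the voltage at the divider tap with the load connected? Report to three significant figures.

V_out ≈ 8.79 V

The load sits in parallel with R_g: R_g‖R_L = (820 × 19700) / (820 + 19700) = 787.2 Ω.
V_out = 34.7 × 787.2 / (2320 + 787.2) = 34.7 × 787.2/3107 = 8.79 V.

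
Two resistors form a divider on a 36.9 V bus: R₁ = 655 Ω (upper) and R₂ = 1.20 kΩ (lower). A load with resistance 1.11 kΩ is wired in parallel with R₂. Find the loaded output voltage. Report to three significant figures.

V_out ≈ 17.3 V

The load sits in parallel with R₂: R₂‖R_L = (1200 × 1110) / (1200 + 1110) = 576.6 Ω.
V_out = 36.9 × 576.6 / (655 + 576.6) = 36.9 × 576.6/1232 = 17.3 V.
(Unloaded it would have been 23.9 V.)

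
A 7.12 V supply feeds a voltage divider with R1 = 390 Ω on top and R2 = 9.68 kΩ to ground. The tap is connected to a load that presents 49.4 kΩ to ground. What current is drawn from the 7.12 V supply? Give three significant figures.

R2‖R_L = 8094 Ω, so the source sees R1 + R2‖R_L = 8484 Ω.
I = 7.12 V / 8484 Ω = 0.839 mA.

I ≈ 0.839 mA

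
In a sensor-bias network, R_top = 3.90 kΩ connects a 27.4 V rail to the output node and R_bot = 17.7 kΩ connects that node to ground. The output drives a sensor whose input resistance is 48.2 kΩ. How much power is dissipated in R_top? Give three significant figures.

P ≈ 10.3 mW

Total resistance from the source is R_top + (R_bot‖R_L) = 16.85 kΩ, so I = 27.4/16.85 kΩ = 1.627 mA.
P = I²·R_top = (1.627 mA)² × 3.90 kΩ = 10.3 mW.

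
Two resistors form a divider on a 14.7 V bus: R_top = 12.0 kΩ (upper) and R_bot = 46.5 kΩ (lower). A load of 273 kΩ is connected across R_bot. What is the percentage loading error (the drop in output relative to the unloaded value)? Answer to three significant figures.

The divider's output (Thévenin) resistance is R_top‖R_bot = 9.538 kΩ.
Fractional drop under load = R_th/(R_th + R_L) = 9.538 / (9.538 + 273) = 0.03376.
So the output falls by 3.38 %.

3.38 %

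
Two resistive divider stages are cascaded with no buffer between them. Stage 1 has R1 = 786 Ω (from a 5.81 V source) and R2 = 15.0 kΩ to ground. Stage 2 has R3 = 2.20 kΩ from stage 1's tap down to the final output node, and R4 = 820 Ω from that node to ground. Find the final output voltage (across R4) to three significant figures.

V_out ≈ 1.20 V

Stage 2 presents R3+R4 = 3020 Ω as a load on stage 1's tap.
Stage 1's lower leg becomes R2‖(R3+R4) = 2514 Ω, so V_mid = 5.81 × 2514/3300 = 4.426 V.
Stage 2 is itself unloaded: V_out = V_mid × R4/(R3+R4) = 4.426 × 820/3020 = 1.20 V.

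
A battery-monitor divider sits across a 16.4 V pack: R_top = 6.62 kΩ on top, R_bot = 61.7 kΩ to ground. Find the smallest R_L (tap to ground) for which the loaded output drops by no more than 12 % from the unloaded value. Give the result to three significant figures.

Output resistance R_th = R_top‖R_bot = (6.62 × 61.7)/68.32 = 5.979 kΩ.
The fractional drop is R_th/(R_th + R_L); requiring this ≤ 0.120 gives R_L ≥ R_th(1/0.120 − 1) = 5.979 × 7.333 = 43.8 kΩ.

R_L(min) ≈ 43.8 kΩ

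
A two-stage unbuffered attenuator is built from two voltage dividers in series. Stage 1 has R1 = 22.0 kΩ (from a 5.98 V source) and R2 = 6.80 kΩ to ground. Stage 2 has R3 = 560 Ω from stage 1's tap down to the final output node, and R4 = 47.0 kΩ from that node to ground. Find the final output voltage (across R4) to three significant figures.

Stage 2 presents R3+R4 = 47560 Ω as a load on stage 1's tap.
Stage 1's lower leg becomes R2‖(R3+R4) = 5949 Ω, so V_mid = 5.98 × 5949/27950 = 1.273 V.
Stage 2 is itself unloaded: V_out = V_mid × R4/(R3+R4) = 1.273 × 47000/47560 = 1.26 V.

V_out ≈ 1.26 V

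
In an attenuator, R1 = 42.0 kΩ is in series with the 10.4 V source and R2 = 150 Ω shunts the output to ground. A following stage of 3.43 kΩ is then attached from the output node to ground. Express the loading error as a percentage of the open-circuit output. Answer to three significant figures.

The divider's output (Thévenin) resistance is R1‖R2 = 149.5 Ω.
Fractional drop under load = R_th/(R_th + R_L) = 149.5 / (149.5 + 3430) = 0.04176.
So the output falls by 4.18 %.

4.18 %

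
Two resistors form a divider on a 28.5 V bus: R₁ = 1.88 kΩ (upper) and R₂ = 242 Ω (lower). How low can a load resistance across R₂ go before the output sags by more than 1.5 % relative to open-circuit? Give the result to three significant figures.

Output resistance R_th = R₁‖R₂ = (1880 × 242)/2122 = 214.4 Ω.
The fractional drop is R_th/(R_th + R_L); requiring this ≤ 0.0150 gives R_L ≥ R_th(1/0.0150 − 1) = 214.4 × 65.67 = 14.1 kΩ.

R_L(min) ≈ 14.1 kΩ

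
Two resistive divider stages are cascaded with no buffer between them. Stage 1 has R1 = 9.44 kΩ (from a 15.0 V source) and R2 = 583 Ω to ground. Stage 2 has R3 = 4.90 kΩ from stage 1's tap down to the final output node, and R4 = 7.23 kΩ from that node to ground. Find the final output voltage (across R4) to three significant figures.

Stage 2 presents R3+R4 = 12130 Ω as a load on stage 1's tap.
Stage 1's lower leg becomes R2‖(R3+R4) = 556.3 Ω, so V_mid = 15.0 × 556.3/9996 = 0.8347 V.
Stage 2 is itself unloaded: V_out = V_mid × R4/(R3+R4) = 0.8347 × 7230/12130 = 0.498 V.

V_out ≈ 0.498 V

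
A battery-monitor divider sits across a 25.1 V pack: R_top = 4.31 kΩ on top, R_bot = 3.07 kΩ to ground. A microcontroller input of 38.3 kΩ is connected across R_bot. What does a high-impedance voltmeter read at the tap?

The load sits in parallel with R_bot: R_bot‖R_L = (3.07 × 38.3) / (3.07 + 38.3) = 2.842 kΩ.
V_out = 25.1 × 2.842 / (4.31 + 2.842) = 25.1 × 2.842/7.152 = 9.97 V.
(Unloaded it would have been 10.4 V.)

V_out ≈ 9.97 V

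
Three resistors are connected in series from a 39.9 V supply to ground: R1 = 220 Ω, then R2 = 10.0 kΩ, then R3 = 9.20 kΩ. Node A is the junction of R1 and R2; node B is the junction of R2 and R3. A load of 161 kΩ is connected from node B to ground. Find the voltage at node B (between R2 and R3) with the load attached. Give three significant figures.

At node B, R3 is in parallel with the load: R3‖R_L = 8703 Ω.
Below node A the resistance is R2 + (R3‖R_L) = 18700 Ω, so V_A = 39.9 × 18700/18920 = 39.44 V.
Then V_B = V_A × (R3‖R_L)/(R2 + R3‖R_L) = 39.44 × 8703/18700 = 18.4 V.

V ≈ 18.4 V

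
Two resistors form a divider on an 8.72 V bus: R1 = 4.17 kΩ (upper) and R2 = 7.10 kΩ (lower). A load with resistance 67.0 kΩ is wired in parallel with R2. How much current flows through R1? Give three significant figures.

R2‖R_L = 6.420 kΩ, so the source sees R1 + R2‖R_L = 10.59 kΩ.
I = 8.72 V / 10.59 kΩ = 0.823 mA.

I ≈ 0.823 mA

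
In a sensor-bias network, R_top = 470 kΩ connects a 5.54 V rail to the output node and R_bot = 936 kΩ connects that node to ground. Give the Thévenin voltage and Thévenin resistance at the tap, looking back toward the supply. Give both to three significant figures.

V_th = 3.69 V, R_th = 313 kΩ

V_th is the open-circuit tap voltage: 5.54 × 936/(470 + 936) = 3.69 V.
With the supply zeroed, R_top and R_bot appear in parallel from the tap: R_th = R_top‖R_bot = (470 × 936)/1406 = 313 kΩ.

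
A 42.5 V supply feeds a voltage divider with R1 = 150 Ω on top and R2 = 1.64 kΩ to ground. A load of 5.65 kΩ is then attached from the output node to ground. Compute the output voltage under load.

The load sits in parallel with R2: R2‖R_L = (1640 × 5650) / (1640 + 5650) = 1271 Ω.
V_out = 42.5 × 1271 / (150 + 1271) = 42.5 × 1271/1421 = 38.0 V.
(Unloaded it would have been 38.9 V.)

V_out ≈ 38.0 V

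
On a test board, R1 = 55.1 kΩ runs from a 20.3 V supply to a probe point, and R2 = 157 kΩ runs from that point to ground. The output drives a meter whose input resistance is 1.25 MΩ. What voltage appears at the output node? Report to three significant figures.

The load sits in parallel with R2: R2‖R_L = (157 × 1250) / (157 + 1250) = 139.5 kΩ.
V_out = 20.3 × 139.5 / (55.1 + 139.5) = 20.3 × 139.5/194.6 = 14.6 V.

V_out ≈ 14.6 V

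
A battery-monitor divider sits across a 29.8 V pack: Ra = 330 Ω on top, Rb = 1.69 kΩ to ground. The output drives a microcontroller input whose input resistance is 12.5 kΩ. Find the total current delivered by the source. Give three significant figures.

Rb‖R_L = 1489 Ω, so the source sees Ra + Rb‖R_L = 1819 Ω.
I = 29.8 V / 1819 Ω = 16.4 mA.

I ≈ 16.4 mA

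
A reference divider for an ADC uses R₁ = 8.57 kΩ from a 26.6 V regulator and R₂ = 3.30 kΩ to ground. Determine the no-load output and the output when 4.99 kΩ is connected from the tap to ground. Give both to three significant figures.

Unloaded: 7.40 V; loaded: 5.01 V

Open-circuit: V = 26.6 × 3.30/(8.57 + 3.30) = 7.40 V.
With the load, R₂ becomes R₂‖R_L = 1.986 kΩ, so V = 26.6 × 1.986/10.56 = 5.01 V.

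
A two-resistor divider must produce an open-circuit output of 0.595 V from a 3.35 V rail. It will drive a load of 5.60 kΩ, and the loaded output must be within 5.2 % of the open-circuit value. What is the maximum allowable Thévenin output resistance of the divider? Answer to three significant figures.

R_th ≤ 307 Ω

Loading drop = R_th/(R_th + R_L) ≤ 0.0520, so R_th ≤ R_L · ε/(1−ε) = 5.60 kΩ × 0.0520/0.9480 = 307 Ω.
(Any R1, R2 with R2/(R1+R2) = 0.178 and R1‖R2 ≤ 307 Ω will meet the spec.)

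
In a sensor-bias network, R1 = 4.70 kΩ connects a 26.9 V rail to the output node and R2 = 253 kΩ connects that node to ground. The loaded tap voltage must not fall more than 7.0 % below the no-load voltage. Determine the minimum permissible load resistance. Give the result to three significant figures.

R_L(min) ≈ 61.3 kΩ

Output resistance R_th = R1‖R2 = (4.70 × 253)/257.7 = 4.614 kΩ.
The fractional drop is R_th/(R_th + R_L); requiring this ≤ 0.0700 gives R_L ≥ R_th(1/0.0700 − 1) = 4.614 × 13.29 = 61.3 kΩ.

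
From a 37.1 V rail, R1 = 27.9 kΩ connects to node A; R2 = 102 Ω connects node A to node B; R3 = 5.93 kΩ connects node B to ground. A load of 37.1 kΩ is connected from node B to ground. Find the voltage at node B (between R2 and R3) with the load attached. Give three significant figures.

At node B, R3 is in parallel with the load: R3‖R_L = 5113 Ω.
Below node A the resistance is R2 + (R3‖R_L) = 5215 Ω, so V_A = 37.1 × 5215/33110 = 5.842 V.
Then V_B = V_A × (R3‖R_L)/(R2 + R3‖R_L) = 5.842 × 5113/5215 = 5.73 V.

V ≈ 5.73 V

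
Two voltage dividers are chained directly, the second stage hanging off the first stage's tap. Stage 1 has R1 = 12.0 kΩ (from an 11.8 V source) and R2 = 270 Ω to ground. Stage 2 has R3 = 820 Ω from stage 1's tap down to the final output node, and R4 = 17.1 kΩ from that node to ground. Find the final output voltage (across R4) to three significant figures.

Stage 2 presents R3+R4 = 17920 Ω as a load on stage 1's tap.
Stage 1's lower leg becomes R2‖(R3+R4) = 266.0 Ω, so V_mid = 11.8 × 266.0/12270 = 0.2559 V.
Stage 2 is itself unloaded: V_out = V_mid × R4/(R3+R4) = 0.2559 × 17100/17920 = 0.244 V.

V_out ≈ 0.244 V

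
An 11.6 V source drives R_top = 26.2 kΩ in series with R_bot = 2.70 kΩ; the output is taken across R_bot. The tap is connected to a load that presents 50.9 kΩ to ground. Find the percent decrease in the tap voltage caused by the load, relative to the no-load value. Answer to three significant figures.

The divider's output (Thévenin) resistance is R_top‖R_bot = 2.448 kΩ.
Fractional drop under load = R_th/(R_th + R_L) = 2.448 / (2.448 + 50.9) = 0.04588.
So the output falls by 4.59 %.

4.59 %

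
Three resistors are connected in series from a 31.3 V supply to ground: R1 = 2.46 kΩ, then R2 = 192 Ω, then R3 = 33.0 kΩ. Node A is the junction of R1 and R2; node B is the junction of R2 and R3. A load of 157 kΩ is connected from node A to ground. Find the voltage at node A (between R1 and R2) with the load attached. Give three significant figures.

V ≈ 28.7 V

Below node A the series string R2+R3 = 33190 Ω sits in parallel with the 157000 Ω load: 27400 Ω.
V_A = 31.3 × 27400/(2460 + 27400) = 28.7 V.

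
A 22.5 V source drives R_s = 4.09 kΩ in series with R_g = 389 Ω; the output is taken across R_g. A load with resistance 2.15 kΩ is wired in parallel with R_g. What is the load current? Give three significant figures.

I_L ≈ 0.780 mA

R_g‖R_L = 329.4 Ω; V_out = 22.5 × 329.4/4419 = 1.677 V.
I_L = V_out / R_L = 1.677 / 2.15 kΩ = 0.780 mA.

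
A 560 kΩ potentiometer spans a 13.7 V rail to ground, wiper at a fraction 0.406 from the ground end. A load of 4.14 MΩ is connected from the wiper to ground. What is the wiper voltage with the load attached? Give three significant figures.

The wiper splits the pot into (1−α)R = 332.6 kΩ above and αR = 227.4 kΩ below.
Lower section ‖ load = 215.5 kΩ.
V_wiper = 13.7 × 215.5/(332.6 + 215.5) = 5.39 V.

V ≈ 5.39 V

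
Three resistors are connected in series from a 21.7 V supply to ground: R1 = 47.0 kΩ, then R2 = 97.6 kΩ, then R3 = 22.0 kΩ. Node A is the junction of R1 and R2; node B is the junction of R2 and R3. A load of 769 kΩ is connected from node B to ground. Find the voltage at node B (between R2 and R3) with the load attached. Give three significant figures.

V ≈ 2.80 V

At node B, R3 is in parallel with the load: R3‖R_L = 21.39 kΩ.
Below node A the resistance is R2 + (R3‖R_L) = 119.0 kΩ, so V_A = 21.7 × 119.0/166.0 = 15.56 V.
Then V_B = V_A × (R3‖R_L)/(R2 + R3‖R_L) = 15.56 × 21.39/119.0 = 2.80 V.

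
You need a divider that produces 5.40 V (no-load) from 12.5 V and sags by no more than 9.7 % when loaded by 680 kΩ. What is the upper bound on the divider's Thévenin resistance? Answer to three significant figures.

Loading drop = R_th/(R_th + R_L) ≤ 0.0970, so R_th ≤ R_L · ε/(1−ε) = 680 kΩ × 0.0970/0.9030 = 73.0 kΩ.

R_th ≤ 73.0 kΩ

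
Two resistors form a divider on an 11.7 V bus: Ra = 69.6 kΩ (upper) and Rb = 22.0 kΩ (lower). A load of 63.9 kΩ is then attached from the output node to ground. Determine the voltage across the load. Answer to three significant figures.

V_out ≈ 2.23 V

The load sits in parallel with Rb: Rb‖R_L = (22.0 × 63.9) / (22.0 + 63.9) = 16.37 kΩ.
V_out = 11.7 × 16.37 / (69.6 + 16.37) = 11.7 × 16.37/85.97 = 2.23 V.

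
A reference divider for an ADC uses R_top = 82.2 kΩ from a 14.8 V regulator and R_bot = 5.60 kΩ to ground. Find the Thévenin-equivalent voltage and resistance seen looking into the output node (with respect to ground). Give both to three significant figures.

V_th is the open-circuit tap voltage: 14.8 × 5.60/(82.2 + 5.60) = 0.944 V.
With the supply zeroed, R_top and R_bot appear in parallel from the tap: R_th = R_top‖R_bot = (82.2 × 5.60)/87.80 = 5.24 kΩ.

V_th = 0.944 V, R_th = 5.24 kΩ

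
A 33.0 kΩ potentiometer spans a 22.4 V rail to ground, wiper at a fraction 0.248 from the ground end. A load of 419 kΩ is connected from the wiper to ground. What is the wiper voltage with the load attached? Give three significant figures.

The wiper splits the pot into (1−α)R = 24.82 kΩ above and αR = 8.184 kΩ below.
Lower section ‖ load = 8.027 kΩ.
V_wiper = 22.4 × 8.027/(24.82 + 8.027) = 5.47 V.

V ≈ 5.47 V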